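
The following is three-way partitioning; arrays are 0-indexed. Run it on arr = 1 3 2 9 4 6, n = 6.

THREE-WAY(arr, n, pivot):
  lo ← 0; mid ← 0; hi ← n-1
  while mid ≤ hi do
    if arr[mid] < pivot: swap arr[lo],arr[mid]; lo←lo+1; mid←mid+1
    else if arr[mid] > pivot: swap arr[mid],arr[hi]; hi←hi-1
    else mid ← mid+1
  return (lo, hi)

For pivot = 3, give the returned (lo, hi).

(2, 2)

lo=0 mid=0 hi=5
1<3: swap(0,0), lo=1 mid=1 ⇒ 1 3 2 9 4 6
3=3: mid=2
2<3: swap(1,2), lo=2 mid=3 ⇒ 1 2 3 9 4 6
9>3: swap(3,5), hi=4 ⇒ 1 2 3 6 4 9
6>3: swap(3,4), hi=3 ⇒ 1 2 3 4 6 9
4>3: swap(3,3), hi=2 ⇒ 1 2 3 4 6 9
done. lo=2 hi=2; arr=1 2 3 4 6 9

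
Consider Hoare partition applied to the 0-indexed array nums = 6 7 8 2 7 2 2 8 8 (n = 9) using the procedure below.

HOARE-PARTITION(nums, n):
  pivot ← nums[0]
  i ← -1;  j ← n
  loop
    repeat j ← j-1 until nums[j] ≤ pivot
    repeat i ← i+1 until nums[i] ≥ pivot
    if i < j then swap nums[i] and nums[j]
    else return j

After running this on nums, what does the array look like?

2 2 2 8 7 7 6 8 8

pivot = nums[0] = 6; i = -1, j = 9
j→6 (nums[6]=2≤6), i→0 (nums[0]=6≥6); i<j, swap → 2 7 8 2 7 2 6 8 8
j→5 (nums[5]=2≤6), i→1 (nums[1]=7≥6); i<j, swap → 2 2 8 2 7 7 6 8 8
j→3 (nums[3]=2≤6), i→2 (nums[2]=8≥6); i<j, swap → 2 2 2 8 7 7 6 8 8
j→2, i→3; i≥j, return j=2. nums = 2 2 2 8 7 7 6 8 8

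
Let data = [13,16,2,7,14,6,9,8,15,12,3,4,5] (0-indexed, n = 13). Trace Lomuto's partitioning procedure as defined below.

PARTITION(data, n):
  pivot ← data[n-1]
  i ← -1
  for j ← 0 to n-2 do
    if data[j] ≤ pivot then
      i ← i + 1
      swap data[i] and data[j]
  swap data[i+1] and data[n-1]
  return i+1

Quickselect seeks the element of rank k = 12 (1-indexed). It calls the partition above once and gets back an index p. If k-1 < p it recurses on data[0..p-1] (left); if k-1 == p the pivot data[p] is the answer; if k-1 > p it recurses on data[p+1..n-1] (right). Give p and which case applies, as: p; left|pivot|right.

3; right

pivot=5, i=-1
j=0: 13>5, skip
j=1: 16>5, skip
j=2: 2≤5, i=0, swap(0,2) ⇒ [2,16,13,7,14,6,9,8,15,12,3,4,5]
j=3: 7>5, skip
j=4: 14>5, skip
j=5: 6>5, skip
j=6: 9>5, skip
j=7: 8>5, skip
j=8: 15>5, skip
j=9: 12>5, skip
j=10: 3≤5, i=1, swap(1,10) ⇒ [2,3,13,7,14,6,9,8,15,12,16,4,5]
j=11: 4≤5, i=2, swap(2,11) ⇒ [2,3,4,7,14,6,9,8,15,12,16,13,5]
swap(3,12) ⇒ [2,3,4,5,14,6,9,8,15,12,16,13,7]; return 3
p = 3; k-1 = 11 > 3 ⇒ right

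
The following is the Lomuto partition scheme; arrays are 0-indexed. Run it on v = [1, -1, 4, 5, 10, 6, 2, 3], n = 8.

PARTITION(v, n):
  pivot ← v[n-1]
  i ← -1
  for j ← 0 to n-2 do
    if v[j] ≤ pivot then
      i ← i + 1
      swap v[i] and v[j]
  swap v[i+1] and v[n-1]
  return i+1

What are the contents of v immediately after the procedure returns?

[1, -1, 2, 3, 10, 6, 4, 5]

pivot = v[7] = 3; i = -1
j=0: v[0]=1 ≤ 3 → i=0, swap v[0],v[0] (no change) → [1, -1, 4, 5, 10, 6, 2, 3]
j=1: v[1]=-1 ≤ 3 → i=1, swap v[1],v[1] (no change) → [1, -1, 4, 5, 10, 6, 2, 3]
j=2: v[2]=4 > 3 → no swap
j=3: v[3]=5 > 3 → no swap
j=4: v[4]=10 > 3 → no swap
j=5: v[5]=6 > 3 → no swap
j=6: v[6]=2 ≤ 3 → i=2, swap v[2],v[6] → [1, -1, 2, 5, 10, 6, 4, 3]
final swap v[3],v[7] → [1, -1, 2, 3, 10, 6, 4, 5]; return 3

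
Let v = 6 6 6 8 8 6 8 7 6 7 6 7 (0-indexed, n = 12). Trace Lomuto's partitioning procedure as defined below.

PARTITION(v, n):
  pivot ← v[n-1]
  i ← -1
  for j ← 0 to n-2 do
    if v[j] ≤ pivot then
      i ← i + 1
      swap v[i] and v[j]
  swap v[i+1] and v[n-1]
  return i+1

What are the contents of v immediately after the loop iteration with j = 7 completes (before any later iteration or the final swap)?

6 6 6 6 7 8 8 8 6 7 6 7

pivot = v[11] = 7; i = -1
j=0: v[0]=6 ≤ 7 → i=0, swap v[0],v[0] (no change) → 6 6 6 8 8 6 8 7 6 7 6 7
j=1: v[1]=6 ≤ 7 → i=1, swap v[1],v[1] (no change) → 6 6 6 8 8 6 8 7 6 7 6 7
j=2: v[2]=6 ≤ 7 → i=2, swap v[2],v[2] (no change) → 6 6 6 8 8 6 8 7 6 7 6 7
j=3: v[3]=8 > 7 → no swap
j=4: v[4]=8 > 7 → no swap
j=5: v[5]=6 ≤ 7 → i=3, swap v[3],v[5] → 6 6 6 6 8 8 8 7 6 7 6 7
j=6: v[6]=8 > 7 → no swap
j=7: v[7]=7 ≤ 7 → i=4, swap v[4],v[7] → 6 6 6 6 7 8 8 8 6 7 6 7
(after j=7) v = 6 6 6 6 7 8 8 8 6 7 6 7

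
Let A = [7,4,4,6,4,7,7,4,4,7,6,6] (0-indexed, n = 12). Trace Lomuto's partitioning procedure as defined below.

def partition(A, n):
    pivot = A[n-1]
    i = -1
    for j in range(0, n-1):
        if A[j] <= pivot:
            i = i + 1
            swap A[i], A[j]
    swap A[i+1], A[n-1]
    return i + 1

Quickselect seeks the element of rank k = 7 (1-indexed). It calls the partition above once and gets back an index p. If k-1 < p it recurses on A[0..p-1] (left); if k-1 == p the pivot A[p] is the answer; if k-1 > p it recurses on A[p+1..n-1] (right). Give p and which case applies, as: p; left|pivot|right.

7; left

pivot=6, i=-1
j=0: 7>6, skip
j=1: 4≤6, i=0, swap(0,1) ⇒ [4,7,4,6,4,7,7,4,4,7,6,6]
j=2: 4≤6, i=1, swap(1,2) ⇒ [4,4,7,6,4,7,7,4,4,7,6,6]
j=3: 6≤6, i=2, swap(2,3) ⇒ [4,4,6,7,4,7,7,4,4,7,6,6]
j=4: 4≤6, i=3, swap(3,4) ⇒ [4,4,6,4,7,7,7,4,4,7,6,6]
j=5: 7>6, skip
j=6: 7>6, skip
j=7: 4≤6, i=4, swap(4,7) ⇒ [4,4,6,4,4,7,7,7,4,7,6,6]
j=8: 4≤6, i=5, swap(5,8) ⇒ [4,4,6,4,4,4,7,7,7,7,6,6]
j=9: 7>6, skip
j=10: 6≤6, i=6, swap(6,10) ⇒ [4,4,6,4,4,4,6,7,7,7,7,6]
swap(7,11) ⇒ [4,4,6,4,4,4,6,6,7,7,7,7]; return 7
p = 7; k-1 = 6 < 7 ⇒ left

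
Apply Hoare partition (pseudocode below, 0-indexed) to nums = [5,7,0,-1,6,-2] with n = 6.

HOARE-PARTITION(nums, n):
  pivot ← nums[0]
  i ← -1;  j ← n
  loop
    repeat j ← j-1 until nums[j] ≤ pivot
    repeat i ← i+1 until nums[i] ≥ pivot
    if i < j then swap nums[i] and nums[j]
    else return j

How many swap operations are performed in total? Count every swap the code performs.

2

pivot=5
j stops at 5 (-2), i stops at 0 (5); swap ⇒ [-2,7,0,-1,6,5]
j stops at 3 (-1), i stops at 1 (7); swap ⇒ [-2,-1,0,7,6,5]
j stops at 2, i stops at 3; i≥j ⇒ return 2. nums=[-2,-1,0,7,6,5]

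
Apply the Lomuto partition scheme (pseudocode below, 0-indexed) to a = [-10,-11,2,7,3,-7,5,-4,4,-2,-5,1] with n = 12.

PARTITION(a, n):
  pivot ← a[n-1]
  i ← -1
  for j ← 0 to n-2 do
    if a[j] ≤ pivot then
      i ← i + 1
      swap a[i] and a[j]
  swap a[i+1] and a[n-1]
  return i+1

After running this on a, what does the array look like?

pivot=1, i=-1
j=0: -10≤1, i=0, swap(0,0) ⇒ [-10,-11,2,7,3,-7,5,-4,4,-2,-5,1]
j=1: -11≤1, i=1, swap(1,1) ⇒ [-10,-11,2,7,3,-7,5,-4,4,-2,-5,1]
j=2: 2>1, skip
j=3: 7>1, skip
j=4: 3>1, skip
j=5: -7≤1, i=2, swap(2,5) ⇒ [-10,-11,-7,7,3,2,5,-4,4,-2,-5,1]
j=6: 5>1, skip
j=7: -4≤1, i=3, swap(3,7) ⇒ [-10,-11,-7,-4,3,2,5,7,4,-2,-5,1]
j=8: 4>1, skip
j=9: -2≤1, i=4, swap(4,9) ⇒ [-10,-11,-7,-4,-2,2,5,7,4,3,-5,1]
j=10: -5≤1, i=5, swap(5,10) ⇒ [-10,-11,-7,-4,-2,-5,5,7,4,3,2,1]
swap(6,11) ⇒ [-10,-11,-7,-4,-2,-5,1,7,4,3,2,5]; return 6

[-10,-11,-7,-4,-2,-5,1,7,4,3,2,5]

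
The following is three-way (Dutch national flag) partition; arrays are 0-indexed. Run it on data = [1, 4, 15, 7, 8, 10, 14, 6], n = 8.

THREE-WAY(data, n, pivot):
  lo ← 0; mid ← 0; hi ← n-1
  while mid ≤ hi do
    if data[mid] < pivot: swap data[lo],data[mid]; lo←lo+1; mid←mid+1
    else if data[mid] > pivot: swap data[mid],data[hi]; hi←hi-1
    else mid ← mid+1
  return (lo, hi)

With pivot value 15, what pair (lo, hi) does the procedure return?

(7, 7)

pivot = 15; lo=0, mid=0, hi=7
data[mid]=1<15: swap data[0],data[0]; lo=1,mid=1 → [1, 4, 15, 7, 8, 10, 14, 6]
data[mid]=4<15: swap data[1],data[1]; lo=2,mid=2 → [1, 4, 15, 7, 8, 10, 14, 6]
data[mid]=15=15: mid=3
data[mid]=7<15: swap data[2],data[3]; lo=3,mid=4 → [1, 4, 7, 15, 8, 10, 14, 6]
data[mid]=8<15: swap data[3],data[4]; lo=4,mid=5 → [1, 4, 7, 8, 15, 10, 14, 6]
data[mid]=10<15: swap data[4],data[5]; lo=5,mid=6 → [1, 4, 7, 8, 10, 15, 14, 6]
data[mid]=14<15: swap data[5],data[6]; lo=6,mid=7 → [1, 4, 7, 8, 10, 14, 15, 6]
data[mid]=6<15: swap data[6],data[7]; lo=7,mid=8 → [1, 4, 7, 8, 10, 14, 6, 15]
end: lo=7, hi=7; data = [1, 4, 7, 8, 10, 14, 6, 15]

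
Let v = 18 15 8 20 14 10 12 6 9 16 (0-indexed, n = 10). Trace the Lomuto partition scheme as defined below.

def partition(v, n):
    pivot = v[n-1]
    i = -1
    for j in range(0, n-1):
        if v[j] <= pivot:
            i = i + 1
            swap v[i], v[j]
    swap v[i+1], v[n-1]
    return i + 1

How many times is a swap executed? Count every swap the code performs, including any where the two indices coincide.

8

pivot=16, i=-1
j=0: 18>16, skip
j=1: 15≤16, i=0, swap(0,1) ⇒ 15 18 8 20 14 10 12 6 9 16
j=2: 8≤16, i=1, swap(1,2) ⇒ 15 8 18 20 14 10 12 6 9 16
j=3: 20>16, skip
j=4: 14≤16, i=2, swap(2,4) ⇒ 15 8 14 20 18 10 12 6 9 16
j=5: 10≤16, i=3, swap(3,5) ⇒ 15 8 14 10 18 20 12 6 9 16
j=6: 12≤16, i=4, swap(4,6) ⇒ 15 8 14 10 12 20 18 6 9 16
j=7: 6≤16, i=5, swap(5,7) ⇒ 15 8 14 10 12 6 18 20 9 16
j=8: 9≤16, i=6, swap(6,8) ⇒ 15 8 14 10 12 6 9 20 18 16
swap(7,9) ⇒ 15 8 14 10 12 6 9 16 18 20; return 7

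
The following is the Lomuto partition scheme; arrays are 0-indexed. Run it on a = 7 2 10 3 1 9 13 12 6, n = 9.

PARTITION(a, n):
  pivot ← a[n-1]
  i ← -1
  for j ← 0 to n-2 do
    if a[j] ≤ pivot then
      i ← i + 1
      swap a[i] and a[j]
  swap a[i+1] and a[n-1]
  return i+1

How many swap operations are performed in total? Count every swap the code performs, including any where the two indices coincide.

pivot = a[8] = 6; i = -1
j=0: a[0]=7 > 6 → no swap
j=1: a[1]=2 ≤ 6 → i=0, swap a[0],a[1] → 2 7 10 3 1 9 13 12 6
j=2: a[2]=10 > 6 → no swap
j=3: a[3]=3 ≤ 6 → i=1, swap a[1],a[3] → 2 3 10 7 1 9 13 12 6
j=4: a[4]=1 ≤ 6 → i=2, swap a[2],a[4] → 2 3 1 7 10 9 13 12 6
j=5: a[5]=9 > 6 → no swap
j=6: a[6]=13 > 6 → no swap
j=7: a[7]=12 > 6 → no swap
final swap a[3],a[8] → 2 3 1 6 10 9 13 12 7; return 3

4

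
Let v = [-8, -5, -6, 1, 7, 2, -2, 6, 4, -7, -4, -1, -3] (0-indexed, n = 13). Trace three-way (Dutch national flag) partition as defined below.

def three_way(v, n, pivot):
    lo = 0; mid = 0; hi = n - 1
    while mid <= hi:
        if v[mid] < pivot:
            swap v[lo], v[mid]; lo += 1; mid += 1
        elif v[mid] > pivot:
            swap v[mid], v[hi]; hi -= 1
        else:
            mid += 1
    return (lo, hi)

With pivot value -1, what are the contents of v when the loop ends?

[-8, -5, -6, -3, -4, -2, -7, -1, 4, 6, 2, 7, 1]

pivot = -1; lo=0, mid=0, hi=12
v[mid]=-8<-1: swap v[0],v[0]; lo=1,mid=1 → [-8, -5, -6, 1, 7, 2, -2, 6, 4, -7, -4, -1, -3]
v[mid]=-5<-1: swap v[1],v[1]; lo=2,mid=2 → [-8, -5, -6, 1, 7, 2, -2, 6, 4, -7, -4, -1, -3]
v[mid]=-6<-1: swap v[2],v[2]; lo=3,mid=3 → [-8, -5, -6, 1, 7, 2, -2, 6, 4, -7, -4, -1, -3]
v[mid]=1>-1: swap v[3],v[12]; hi=11 → [-8, -5, -6, -3, 7, 2, -2, 6, 4, -7, -4, -1, 1]
v[mid]=-3<-1: swap v[3],v[3]; lo=4,mid=4 → [-8, -5, -6, -3, 7, 2, -2, 6, 4, -7, -4, -1, 1]
v[mid]=7>-1: swap v[4],v[11]; hi=10 → [-8, -5, -6, -3, -1, 2, -2, 6, 4, -7, -4, 7, 1]
v[mid]=-1=-1: mid=5
v[mid]=2>-1: swap v[5],v[10]; hi=9 → [-8, -5, -6, -3, -1, -4, -2, 6, 4, -7, 2, 7, 1]
v[mid]=-4<-1: swap v[4],v[5]; lo=5,mid=6 → [-8, -5, -6, -3, -4, -1, -2, 6, 4, -7, 2, 7, 1]
v[mid]=-2<-1: swap v[5],v[6]; lo=6,mid=7 → [-8, -5, -6, -3, -4, -2, -1, 6, 4, -7, 2, 7, 1]
v[mid]=6>-1: swap v[7],v[9]; hi=8 → [-8, -5, -6, -3, -4, -2, -1, -7, 4, 6, 2, 7, 1]
v[mid]=-7<-1: swap v[6],v[7]; lo=7,mid=8 → [-8, -5, -6, -3, -4, -2, -7, -1, 4, 6, 2, 7, 1]
v[mid]=4>-1: swap v[8],v[8]; hi=7 → [-8, -5, -6, -3, -4, -2, -7, -1, 4, 6, 2, 7, 1]
end: lo=7, hi=7; v = [-8, -5, -6, -3, -4, -2, -7, -1, 4, 6, 2, 7, 1]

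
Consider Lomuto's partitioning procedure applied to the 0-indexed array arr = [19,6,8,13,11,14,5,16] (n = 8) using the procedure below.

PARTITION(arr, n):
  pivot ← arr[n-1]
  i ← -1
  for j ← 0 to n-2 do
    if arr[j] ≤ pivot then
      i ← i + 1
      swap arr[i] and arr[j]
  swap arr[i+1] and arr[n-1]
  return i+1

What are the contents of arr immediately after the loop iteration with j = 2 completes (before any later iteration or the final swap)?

[6,8,19,13,11,14,5,16]

pivot = arr[7] = 16; i = -1
j=0: arr[0]=19 > 16 → no swap
j=1: arr[1]=6 ≤ 16 → i=0, swap arr[0],arr[1] → [6,19,8,13,11,14,5,16]
j=2: arr[2]=8 ≤ 16 → i=1, swap arr[1],arr[2] → [6,8,19,13,11,14,5,16]
(after j=2) arr = [6,8,19,13,11,14,5,16]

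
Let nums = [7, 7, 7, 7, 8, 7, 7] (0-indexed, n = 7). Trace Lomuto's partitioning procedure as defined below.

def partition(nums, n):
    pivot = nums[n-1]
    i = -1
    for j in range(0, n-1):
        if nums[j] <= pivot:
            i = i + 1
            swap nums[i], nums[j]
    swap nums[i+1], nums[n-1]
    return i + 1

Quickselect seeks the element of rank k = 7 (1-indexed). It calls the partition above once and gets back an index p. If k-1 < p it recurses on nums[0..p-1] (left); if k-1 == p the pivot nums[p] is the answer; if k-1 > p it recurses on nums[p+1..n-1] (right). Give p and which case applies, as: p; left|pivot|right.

pivot = nums[6] = 7; i = -1
j=0: nums[0]=7 ≤ 7 → i=0, swap nums[0],nums[0] (no change) → [7, 7, 7, 7, 8, 7, 7]
j=1: nums[1]=7 ≤ 7 → i=1, swap nums[1],nums[1] (no change) → [7, 7, 7, 7, 8, 7, 7]
j=2: nums[2]=7 ≤ 7 → i=2, swap nums[2],nums[2] (no change) → [7, 7, 7, 7, 8, 7, 7]
j=3: nums[3]=7 ≤ 7 → i=3, swap nums[3],nums[3] (no change) → [7, 7, 7, 7, 8, 7, 7]
j=4: nums[4]=8 > 7 → no swap
j=5: nums[5]=7 ≤ 7 → i=4, swap nums[4],nums[5] → [7, 7, 7, 7, 7, 8, 7]
final swap nums[5],nums[6] → [7, 7, 7, 7, 7, 7, 8]; return 5
p = 5; k-1 = 6 > 5 ⇒ right

5; right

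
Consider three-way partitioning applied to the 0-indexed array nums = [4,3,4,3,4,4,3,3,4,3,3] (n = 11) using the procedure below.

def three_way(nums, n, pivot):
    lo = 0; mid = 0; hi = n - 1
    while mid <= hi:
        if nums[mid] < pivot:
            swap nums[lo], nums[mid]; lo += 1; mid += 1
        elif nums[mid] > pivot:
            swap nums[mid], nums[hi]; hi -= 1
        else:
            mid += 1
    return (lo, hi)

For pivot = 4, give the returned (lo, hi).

pivot = 4; lo=0, mid=0, hi=10
nums[mid]=4=4: mid=1
nums[mid]=3<4: swap nums[0],nums[1]; lo=1,mid=2 → [3,4,4,3,4,4,3,3,4,3,3]
nums[mid]=4=4: mid=3
nums[mid]=3<4: swap nums[1],nums[3]; lo=2,mid=4 → [3,3,4,4,4,4,3,3,4,3,3]
nums[mid]=4=4: mid=5
nums[mid]=4=4: mid=6
nums[mid]=3<4: swap nums[2],nums[6]; lo=3,mid=7 → [3,3,3,4,4,4,4,3,4,3,3]
nums[mid]=3<4: swap nums[3],nums[7]; lo=4,mid=8 → [3,3,3,3,4,4,4,4,4,3,3]
nums[mid]=4=4: mid=9
nums[mid]=3<4: swap nums[4],nums[9]; lo=5,mid=10 → [3,3,3,3,3,4,4,4,4,4,3]
nums[mid]=3<4: swap nums[5],nums[10]; lo=6,mid=11 → [3,3,3,3,3,3,4,4,4,4,4]
end: lo=6, hi=10; nums = [3,3,3,3,3,3,4,4,4,4,4]

(6, 10)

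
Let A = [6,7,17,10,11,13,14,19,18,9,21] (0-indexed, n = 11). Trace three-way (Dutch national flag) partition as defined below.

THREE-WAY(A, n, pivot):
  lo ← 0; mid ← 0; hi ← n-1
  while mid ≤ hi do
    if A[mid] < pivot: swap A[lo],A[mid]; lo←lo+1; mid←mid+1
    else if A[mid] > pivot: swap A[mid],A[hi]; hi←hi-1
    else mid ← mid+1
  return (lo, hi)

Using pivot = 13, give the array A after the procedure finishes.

pivot = 13; lo=0, mid=0, hi=10
A[mid]=6<13: swap A[0],A[0]; lo=1,mid=1 → [6,7,17,10,11,13,14,19,18,9,21]
A[mid]=7<13: swap A[1],A[1]; lo=2,mid=2 → [6,7,17,10,11,13,14,19,18,9,21]
A[mid]=17>13: swap A[2],A[10]; hi=9 → [6,7,21,10,11,13,14,19,18,9,17]
A[mid]=21>13: swap A[2],A[9]; hi=8 → [6,7,9,10,11,13,14,19,18,21,17]
A[mid]=9<13: swap A[2],A[2]; lo=3,mid=3 → [6,7,9,10,11,13,14,19,18,21,17]
A[mid]=10<13: swap A[3],A[3]; lo=4,mid=4 → [6,7,9,10,11,13,14,19,18,21,17]
A[mid]=11<13: swap A[4],A[4]; lo=5,mid=5 → [6,7,9,10,11,13,14,19,18,21,17]
A[mid]=13=13: mid=6
A[mid]=14>13: swap A[6],A[8]; hi=7 → [6,7,9,10,11,13,18,19,14,21,17]
A[mid]=18>13: swap A[6],A[7]; hi=6 → [6,7,9,10,11,13,19,18,14,21,17]
A[mid]=19>13: swap A[6],A[6]; hi=5 → [6,7,9,10,11,13,19,18,14,21,17]
end: lo=5, hi=5; A = [6,7,9,10,11,13,19,18,14,21,17]

[6,7,9,10,11,13,19,18,14,21,17]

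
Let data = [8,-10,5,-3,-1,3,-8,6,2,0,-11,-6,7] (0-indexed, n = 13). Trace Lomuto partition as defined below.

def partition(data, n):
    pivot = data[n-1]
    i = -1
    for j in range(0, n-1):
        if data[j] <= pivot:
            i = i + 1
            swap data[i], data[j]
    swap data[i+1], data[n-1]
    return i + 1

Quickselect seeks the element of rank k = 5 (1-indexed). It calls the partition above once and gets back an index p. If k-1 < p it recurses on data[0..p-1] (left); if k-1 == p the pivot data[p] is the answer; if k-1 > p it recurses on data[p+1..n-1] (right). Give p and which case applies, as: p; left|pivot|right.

11; left

pivot = data[12] = 7; i = -1
j=0: data[0]=8 > 7 → no swap
j=1: data[1]=-10 ≤ 7 → i=0, swap data[0],data[1] → [-10,8,5,-3,-1,3,-8,6,2,0,-11,-6,7]
j=2: data[2]=5 ≤ 7 → i=1, swap data[1],data[2] → [-10,5,8,-3,-1,3,-8,6,2,0,-11,-6,7]
j=3: data[3]=-3 ≤ 7 → i=2, swap data[2],data[3] → [-10,5,-3,8,-1,3,-8,6,2,0,-11,-6,7]
j=4: data[4]=-1 ≤ 7 → i=3, swap data[3],data[4] → [-10,5,-3,-1,8,3,-8,6,2,0,-11,-6,7]
j=5: data[5]=3 ≤ 7 → i=4, swap data[4],data[5] → [-10,5,-3,-1,3,8,-8,6,2,0,-11,-6,7]
j=6: data[6]=-8 ≤ 7 → i=5, swap data[5],data[6] → [-10,5,-3,-1,3,-8,8,6,2,0,-11,-6,7]
j=7: data[7]=6 ≤ 7 → i=6, swap data[6],data[7] → [-10,5,-3,-1,3,-8,6,8,2,0,-11,-6,7]
j=8: data[8]=2 ≤ 7 → i=7, swap data[7],data[8] → [-10,5,-3,-1,3,-8,6,2,8,0,-11,-6,7]
j=9: data[9]=0 ≤ 7 → i=8, swap data[8],data[9] → [-10,5,-3,-1,3,-8,6,2,0,8,-11,-6,7]
j=10: data[10]=-11 ≤ 7 → i=9, swap data[9],data[10] → [-10,5,-3,-1,3,-8,6,2,0,-11,8,-6,7]
j=11: data[11]=-6 ≤ 7 → i=10, swap data[10],data[11] → [-10,5,-3,-1,3,-8,6,2,0,-11,-6,8,7]
final swap data[11],data[12] → [-10,5,-3,-1,3,-8,6,2,0,-11,-6,7,8]; return 11
p = 11; k-1 = 4 < 11 ⇒ left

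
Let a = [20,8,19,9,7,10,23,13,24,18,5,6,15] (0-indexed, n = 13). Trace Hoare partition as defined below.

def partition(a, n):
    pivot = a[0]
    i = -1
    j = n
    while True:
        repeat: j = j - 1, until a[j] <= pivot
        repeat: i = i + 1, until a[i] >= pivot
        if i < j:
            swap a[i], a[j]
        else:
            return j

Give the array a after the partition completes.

[15,8,19,9,7,10,6,13,5,18,24,23,20]

pivot=20
j stops at 12 (15), i stops at 0 (20); swap ⇒ [15,8,19,9,7,10,23,13,24,18,5,6,20]
j stops at 11 (6), i stops at 6 (23); swap ⇒ [15,8,19,9,7,10,6,13,24,18,5,23,20]
j stops at 10 (5), i stops at 8 (24); swap ⇒ [15,8,19,9,7,10,6,13,5,18,24,23,20]
j stops at 9, i stops at 10; i≥j ⇒ return 9. a=[15,8,19,9,7,10,6,13,5,18,24,23,20]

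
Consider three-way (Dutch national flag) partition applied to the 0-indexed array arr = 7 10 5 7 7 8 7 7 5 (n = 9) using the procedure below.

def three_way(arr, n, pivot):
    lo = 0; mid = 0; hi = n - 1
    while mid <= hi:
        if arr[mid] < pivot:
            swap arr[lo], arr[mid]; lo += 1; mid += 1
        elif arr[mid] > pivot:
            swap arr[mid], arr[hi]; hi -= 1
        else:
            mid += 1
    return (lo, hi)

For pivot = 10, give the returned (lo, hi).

(8, 8)

pivot = 10; lo=0, mid=0, hi=8
arr[mid]=7<10: swap arr[0],arr[0]; lo=1,mid=1 → 7 10 5 7 7 8 7 7 5
arr[mid]=10=10: mid=2
arr[mid]=5<10: swap arr[1],arr[2]; lo=2,mid=3 → 7 5 10 7 7 8 7 7 5
arr[mid]=7<10: swap arr[2],arr[3]; lo=3,mid=4 → 7 5 7 10 7 8 7 7 5
arr[mid]=7<10: swap arr[3],arr[4]; lo=4,mid=5 → 7 5 7 7 10 8 7 7 5
arr[mid]=8<10: swap arr[4],arr[5]; lo=5,mid=6 → 7 5 7 7 8 10 7 7 5
arr[mid]=7<10: swap arr[5],arr[6]; lo=6,mid=7 → 7 5 7 7 8 7 10 7 5
arr[mid]=7<10: swap arr[6],arr[7]; lo=7,mid=8 → 7 5 7 7 8 7 7 10 5
arr[mid]=5<10: swap arr[7],arr[8]; lo=8,mid=9 → 7 5 7 7 8 7 7 5 10
end: lo=8, hi=8; arr = 7 5 7 7 8 7 7 5 10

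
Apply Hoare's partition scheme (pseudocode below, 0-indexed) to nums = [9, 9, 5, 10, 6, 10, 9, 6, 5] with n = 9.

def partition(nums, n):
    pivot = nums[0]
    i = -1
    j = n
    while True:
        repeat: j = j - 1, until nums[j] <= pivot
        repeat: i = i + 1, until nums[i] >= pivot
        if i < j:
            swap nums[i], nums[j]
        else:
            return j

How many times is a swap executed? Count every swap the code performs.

pivot=9
j stops at 8 (5), i stops at 0 (9); swap ⇒ [5, 9, 5, 10, 6, 10, 9, 6, 9]
j stops at 7 (6), i stops at 1 (9); swap ⇒ [5, 6, 5, 10, 6, 10, 9, 9, 9]
j stops at 6 (9), i stops at 3 (10); swap ⇒ [5, 6, 5, 9, 6, 10, 10, 9, 9]
j stops at 4, i stops at 5; i≥j ⇒ return 4. nums=[5, 6, 5, 9, 6, 10, 10, 9, 9]

3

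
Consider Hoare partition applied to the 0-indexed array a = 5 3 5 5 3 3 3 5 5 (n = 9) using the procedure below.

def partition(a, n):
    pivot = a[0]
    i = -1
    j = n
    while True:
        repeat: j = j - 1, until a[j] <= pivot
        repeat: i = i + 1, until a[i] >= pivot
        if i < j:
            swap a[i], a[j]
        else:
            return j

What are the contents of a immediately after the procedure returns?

pivot = a[0] = 5; i = -1, j = 9
j→8 (a[8]=5≤5), i→0 (a[0]=5≥5); i<j, swap → 5 3 5 5 3 3 3 5 5
j→7 (a[7]=5≤5), i→2 (a[2]=5≥5); i<j, swap → 5 3 5 5 3 3 3 5 5
j→6 (a[6]=3≤5), i→3 (a[3]=5≥5); i<j, swap → 5 3 5 3 3 3 5 5 5
j→5, i→6; i≥j, return j=5. a = 5 3 5 3 3 3 5 5 5

5 3 5 3 3 3 5 5 5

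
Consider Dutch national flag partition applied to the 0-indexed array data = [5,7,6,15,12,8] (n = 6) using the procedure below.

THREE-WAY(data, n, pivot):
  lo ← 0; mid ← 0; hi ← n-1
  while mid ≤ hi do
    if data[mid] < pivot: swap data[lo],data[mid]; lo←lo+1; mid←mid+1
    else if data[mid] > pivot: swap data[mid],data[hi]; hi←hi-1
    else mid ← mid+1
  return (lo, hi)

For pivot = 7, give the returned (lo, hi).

pivot = 7; lo=0, mid=0, hi=5
data[mid]=5<7: swap data[0],data[0]; lo=1,mid=1 → [5,7,6,15,12,8]
data[mid]=7=7: mid=2
data[mid]=6<7: swap data[1],data[2]; lo=2,mid=3 → [5,6,7,15,12,8]
data[mid]=15>7: swap data[3],data[5]; hi=4 → [5,6,7,8,12,15]
data[mid]=8>7: swap data[3],data[4]; hi=3 → [5,6,7,12,8,15]
data[mid]=12>7: swap data[3],data[3]; hi=2 → [5,6,7,12,8,15]
end: lo=2, hi=2; data = [5,6,7,12,8,15]

(2, 2)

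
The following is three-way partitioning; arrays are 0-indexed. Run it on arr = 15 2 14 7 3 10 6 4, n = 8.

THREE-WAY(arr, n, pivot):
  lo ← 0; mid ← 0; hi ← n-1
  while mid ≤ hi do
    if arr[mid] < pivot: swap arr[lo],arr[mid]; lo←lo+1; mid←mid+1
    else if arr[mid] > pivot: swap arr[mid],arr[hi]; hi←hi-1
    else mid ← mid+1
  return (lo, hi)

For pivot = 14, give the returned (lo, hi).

(6, 6)

pivot = 14; lo=0, mid=0, hi=7
arr[mid]=15>14: swap arr[0],arr[7]; hi=6 → 4 2 14 7 3 10 6 15
arr[mid]=4<14: swap arr[0],arr[0]; lo=1,mid=1 → 4 2 14 7 3 10 6 15
arr[mid]=2<14: swap arr[1],arr[1]; lo=2,mid=2 → 4 2 14 7 3 10 6 15
arr[mid]=14=14: mid=3
arr[mid]=7<14: swap arr[2],arr[3]; lo=3,mid=4 → 4 2 7 14 3 10 6 15
arr[mid]=3<14: swap arr[3],arr[4]; lo=4,mid=5 → 4 2 7 3 14 10 6 15
arr[mid]=10<14: swap arr[4],arr[5]; lo=5,mid=6 → 4 2 7 3 10 14 6 15
arr[mid]=6<14: swap arr[5],arr[6]; lo=6,mid=7 → 4 2 7 3 10 6 14 15
end: lo=6, hi=6; arr = 4 2 7 3 10 6 14 15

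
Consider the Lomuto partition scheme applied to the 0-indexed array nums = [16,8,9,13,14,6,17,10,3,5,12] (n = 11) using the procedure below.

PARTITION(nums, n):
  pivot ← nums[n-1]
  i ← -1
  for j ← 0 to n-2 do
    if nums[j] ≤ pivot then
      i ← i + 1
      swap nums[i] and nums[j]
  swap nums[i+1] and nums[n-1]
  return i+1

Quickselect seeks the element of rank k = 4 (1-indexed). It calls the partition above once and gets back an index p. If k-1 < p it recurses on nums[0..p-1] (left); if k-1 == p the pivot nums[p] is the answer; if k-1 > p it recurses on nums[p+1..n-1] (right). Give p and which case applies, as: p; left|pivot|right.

6; left

pivot=12, i=-1
j=0: 16>12, skip
j=1: 8≤12, i=0, swap(0,1) ⇒ [8,16,9,13,14,6,17,10,3,5,12]
j=2: 9≤12, i=1, swap(1,2) ⇒ [8,9,16,13,14,6,17,10,3,5,12]
j=3: 13>12, skip
j=4: 14>12, skip
j=5: 6≤12, i=2, swap(2,5) ⇒ [8,9,6,13,14,16,17,10,3,5,12]
j=6: 17>12, skip
j=7: 10≤12, i=3, swap(3,7) ⇒ [8,9,6,10,14,16,17,13,3,5,12]
j=8: 3≤12, i=4, swap(4,8) ⇒ [8,9,6,10,3,16,17,13,14,5,12]
j=9: 5≤12, i=5, swap(5,9) ⇒ [8,9,6,10,3,5,17,13,14,16,12]
swap(6,10) ⇒ [8,9,6,10,3,5,12,13,14,16,17]; return 6
p = 6; k-1 = 3 < 6 ⇒ left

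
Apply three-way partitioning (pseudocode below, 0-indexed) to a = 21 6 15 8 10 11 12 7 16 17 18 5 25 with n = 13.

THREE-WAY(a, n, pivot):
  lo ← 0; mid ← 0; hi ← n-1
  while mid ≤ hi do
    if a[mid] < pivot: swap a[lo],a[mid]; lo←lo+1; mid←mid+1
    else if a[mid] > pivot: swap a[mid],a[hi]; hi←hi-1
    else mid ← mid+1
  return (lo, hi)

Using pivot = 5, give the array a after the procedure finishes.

5 15 8 10 11 12 7 16 17 18 6 25 21

pivot = 5; lo=0, mid=0, hi=12
a[mid]=21>5: swap a[0],a[12]; hi=11 → 25 6 15 8 10 11 12 7 16 17 18 5 21
a[mid]=25>5: swap a[0],a[11]; hi=10 → 5 6 15 8 10 11 12 7 16 17 18 25 21
a[mid]=5=5: mid=1
a[mid]=6>5: swap a[1],a[10]; hi=9 → 5 18 15 8 10 11 12 7 16 17 6 25 21
a[mid]=18>5: swap a[1],a[9]; hi=8 → 5 17 15 8 10 11 12 7 16 18 6 25 21
a[mid]=17>5: swap a[1],a[8]; hi=7 → 5 16 15 8 10 11 12 7 17 18 6 25 21
a[mid]=16>5: swap a[1],a[7]; hi=6 → 5 7 15 8 10 11 12 16 17 18 6 25 21
a[mid]=7>5: swap a[1],a[6]; hi=5 → 5 12 15 8 10 11 7 16 17 18 6 25 21
a[mid]=12>5: swap a[1],a[5]; hi=4 → 5 11 15 8 10 12 7 16 17 18 6 25 21
a[mid]=11>5: swap a[1],a[4]; hi=3 → 5 10 15 8 11 12 7 16 17 18 6 25 21
a[mid]=10>5: swap a[1],a[3]; hi=2 → 5 8 15 10 11 12 7 16 17 18 6 25 21
a[mid]=8>5: swap a[1],a[2]; hi=1 → 5 15 8 10 11 12 7 16 17 18 6 25 21
a[mid]=15>5: swap a[1],a[1]; hi=0 → 5 15 8 10 11 12 7 16 17 18 6 25 21
end: lo=0, hi=0; a = 5 15 8 10 11 12 7 16 17 18 6 25 21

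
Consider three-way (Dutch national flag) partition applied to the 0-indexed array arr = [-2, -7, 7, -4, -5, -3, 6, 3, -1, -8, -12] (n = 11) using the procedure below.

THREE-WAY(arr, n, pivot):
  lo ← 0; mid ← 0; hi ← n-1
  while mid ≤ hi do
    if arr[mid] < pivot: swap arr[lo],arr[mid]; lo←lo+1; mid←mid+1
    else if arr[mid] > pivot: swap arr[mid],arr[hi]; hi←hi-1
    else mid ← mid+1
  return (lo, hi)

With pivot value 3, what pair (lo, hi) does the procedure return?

(8, 8)

pivot = 3; lo=0, mid=0, hi=10
arr[mid]=-2<3: swap arr[0],arr[0]; lo=1,mid=1 → [-2, -7, 7, -4, -5, -3, 6, 3, -1, -8, -12]
arr[mid]=-7<3: swap arr[1],arr[1]; lo=2,mid=2 → [-2, -7, 7, -4, -5, -3, 6, 3, -1, -8, -12]
arr[mid]=7>3: swap arr[2],arr[10]; hi=9 → [-2, -7, -12, -4, -5, -3, 6, 3, -1, -8, 7]
arr[mid]=-12<3: swap arr[2],arr[2]; lo=3,mid=3 → [-2, -7, -12, -4, -5, -3, 6, 3, -1, -8, 7]
arr[mid]=-4<3: swap arr[3],arr[3]; lo=4,mid=4 → [-2, -7, -12, -4, -5, -3, 6, 3, -1, -8, 7]
arr[mid]=-5<3: swap arr[4],arr[4]; lo=5,mid=5 → [-2, -7, -12, -4, -5, -3, 6, 3, -1, -8, 7]
arr[mid]=-3<3: swap arr[5],arr[5]; lo=6,mid=6 → [-2, -7, -12, -4, -5, -3, 6, 3, -1, -8, 7]
arr[mid]=6>3: swap arr[6],arr[9]; hi=8 → [-2, -7, -12, -4, -5, -3, -8, 3, -1, 6, 7]
arr[mid]=-8<3: swap arr[6],arr[6]; lo=7,mid=7 → [-2, -7, -12, -4, -5, -3, -8, 3, -1, 6, 7]
arr[mid]=3=3: mid=8
arr[mid]=-1<3: swap arr[7],arr[8]; lo=8,mid=9 → [-2, -7, -12, -4, -5, -3, -8, -1, 3, 6, 7]
end: lo=8, hi=8; arr = [-2, -7, -12, -4, -5, -3, -8, -1, 3, 6, 7]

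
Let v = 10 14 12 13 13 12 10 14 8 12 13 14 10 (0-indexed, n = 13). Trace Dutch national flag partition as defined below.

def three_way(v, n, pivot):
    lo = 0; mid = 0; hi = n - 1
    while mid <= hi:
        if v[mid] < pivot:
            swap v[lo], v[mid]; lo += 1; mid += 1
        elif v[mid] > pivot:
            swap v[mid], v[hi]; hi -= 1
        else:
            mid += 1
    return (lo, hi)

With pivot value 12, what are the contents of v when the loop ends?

10 10 8 10 12 12 12 14 13 13 14 13 14

pivot = 12; lo=0, mid=0, hi=12
v[mid]=10<12: swap v[0],v[0]; lo=1,mid=1 → 10 14 12 13 13 12 10 14 8 12 13 14 10
v[mid]=14>12: swap v[1],v[12]; hi=11 → 10 10 12 13 13 12 10 14 8 12 13 14 14
v[mid]=10<12: swap v[1],v[1]; lo=2,mid=2 → 10 10 12 13 13 12 10 14 8 12 13 14 14
v[mid]=12=12: mid=3
v[mid]=13>12: swap v[3],v[11]; hi=10 → 10 10 12 14 13 12 10 14 8 12 13 13 14
v[mid]=14>12: swap v[3],v[10]; hi=9 → 10 10 12 13 13 12 10 14 8 12 14 13 14
v[mid]=13>12: swap v[3],v[9]; hi=8 → 10 10 12 12 13 12 10 14 8 13 14 13 14
v[mid]=12=12: mid=4
v[mid]=13>12: swap v[4],v[8]; hi=7 → 10 10 12 12 8 12 10 14 13 13 14 13 14
v[mid]=8<12: swap v[2],v[4]; lo=3,mid=5 → 10 10 8 12 12 12 10 14 13 13 14 13 14
v[mid]=12=12: mid=6
v[mid]=10<12: swap v[3],v[6]; lo=4,mid=7 → 10 10 8 10 12 12 12 14 13 13 14 13 14
v[mid]=14>12: swap v[7],v[7]; hi=6 → 10 10 8 10 12 12 12 14 13 13 14 13 14
end: lo=4, hi=6; v = 10 10 8 10 12 12 12 14 13 13 14 13 14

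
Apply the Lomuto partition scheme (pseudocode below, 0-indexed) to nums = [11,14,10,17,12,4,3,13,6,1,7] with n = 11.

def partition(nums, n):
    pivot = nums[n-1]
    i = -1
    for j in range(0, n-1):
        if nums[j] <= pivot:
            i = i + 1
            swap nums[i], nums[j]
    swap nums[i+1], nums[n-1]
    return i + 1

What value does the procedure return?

pivot=7, i=-1
j=0: 11>7, skip
j=1: 14>7, skip
j=2: 10>7, skip
j=3: 17>7, skip
j=4: 12>7, skip
j=5: 4≤7, i=0, swap(0,5) ⇒ [4,14,10,17,12,11,3,13,6,1,7]
j=6: 3≤7, i=1, swap(1,6) ⇒ [4,3,10,17,12,11,14,13,6,1,7]
j=7: 13>7, skip
j=8: 6≤7, i=2, swap(2,8) ⇒ [4,3,6,17,12,11,14,13,10,1,7]
j=9: 1≤7, i=3, swap(3,9) ⇒ [4,3,6,1,12,11,14,13,10,17,7]
swap(4,10) ⇒ [4,3,6,1,7,11,14,13,10,17,12]; return 4

4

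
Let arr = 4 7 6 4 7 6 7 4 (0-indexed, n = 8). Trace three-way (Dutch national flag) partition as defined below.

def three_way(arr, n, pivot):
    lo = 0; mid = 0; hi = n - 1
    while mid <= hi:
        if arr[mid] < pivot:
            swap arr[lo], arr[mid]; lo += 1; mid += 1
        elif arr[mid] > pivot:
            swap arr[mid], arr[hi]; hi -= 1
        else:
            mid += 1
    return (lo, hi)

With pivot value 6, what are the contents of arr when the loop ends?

4 4 4 6 6 7 7 7

lo=0 mid=0 hi=7
4<6: swap(0,0), lo=1 mid=1 ⇒ 4 7 6 4 7 6 7 4
7>6: swap(1,7), hi=6 ⇒ 4 4 6 4 7 6 7 7
4<6: swap(1,1), lo=2 mid=2 ⇒ 4 4 6 4 7 6 7 7
6=6: mid=3
4<6: swap(2,3), lo=3 mid=4 ⇒ 4 4 4 6 7 6 7 7
7>6: swap(4,6), hi=5 ⇒ 4 4 4 6 7 6 7 7
7>6: swap(4,5), hi=4 ⇒ 4 4 4 6 6 7 7 7
6=6: mid=5
done. lo=3 hi=4; arr=4 4 4 6 6 7 7 7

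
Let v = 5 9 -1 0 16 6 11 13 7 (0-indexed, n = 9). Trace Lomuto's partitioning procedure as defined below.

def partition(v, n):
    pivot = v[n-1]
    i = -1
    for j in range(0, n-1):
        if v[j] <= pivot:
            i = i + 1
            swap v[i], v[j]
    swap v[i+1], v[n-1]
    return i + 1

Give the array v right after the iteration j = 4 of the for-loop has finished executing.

5 -1 0 9 16 6 11 13 7

pivot = v[8] = 7; i = -1
j=0: v[0]=5 ≤ 7 → i=0, swap v[0],v[0] (no change) → 5 9 -1 0 16 6 11 13 7
j=1: v[1]=9 > 7 → no swap
j=2: v[2]=-1 ≤ 7 → i=1, swap v[1],v[2] → 5 -1 9 0 16 6 11 13 7
j=3: v[3]=0 ≤ 7 → i=2, swap v[2],v[3] → 5 -1 0 9 16 6 11 13 7
j=4: v[4]=16 > 7 → no swap
(after j=4) v = 5 -1 0 9 16 6 11 13 7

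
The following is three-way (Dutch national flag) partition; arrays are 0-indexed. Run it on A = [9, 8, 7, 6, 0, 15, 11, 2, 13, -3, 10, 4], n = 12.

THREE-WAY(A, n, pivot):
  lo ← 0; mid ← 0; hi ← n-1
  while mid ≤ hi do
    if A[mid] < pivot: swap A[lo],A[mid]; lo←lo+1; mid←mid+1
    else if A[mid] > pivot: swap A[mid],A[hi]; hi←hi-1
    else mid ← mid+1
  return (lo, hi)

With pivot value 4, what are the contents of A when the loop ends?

pivot = 4; lo=0, mid=0, hi=11
A[mid]=9>4: swap A[0],A[11]; hi=10 → [4, 8, 7, 6, 0, 15, 11, 2, 13, -3, 10, 9]
A[mid]=4=4: mid=1
A[mid]=8>4: swap A[1],A[10]; hi=9 → [4, 10, 7, 6, 0, 15, 11, 2, 13, -3, 8, 9]
A[mid]=10>4: swap A[1],A[9]; hi=8 → [4, -3, 7, 6, 0, 15, 11, 2, 13, 10, 8, 9]
A[mid]=-3<4: swap A[0],A[1]; lo=1,mid=2 → [-3, 4, 7, 6, 0, 15, 11, 2, 13, 10, 8, 9]
A[mid]=7>4: swap A[2],A[8]; hi=7 → [-3, 4, 13, 6, 0, 15, 11, 2, 7, 10, 8, 9]
A[mid]=13>4: swap A[2],A[7]; hi=6 → [-3, 4, 2, 6, 0, 15, 11, 13, 7, 10, 8, 9]
A[mid]=2<4: swap A[1],A[2]; lo=2,mid=3 → [-3, 2, 4, 6, 0, 15, 11, 13, 7, 10, 8, 9]
A[mid]=6>4: swap A[3],A[6]; hi=5 → [-3, 2, 4, 11, 0, 15, 6, 13, 7, 10, 8, 9]
A[mid]=11>4: swap A[3],A[5]; hi=4 → [-3, 2, 4, 15, 0, 11, 6, 13, 7, 10, 8, 9]
A[mid]=15>4: swap A[3],A[4]; hi=3 → [-3, 2, 4, 0, 15, 11, 6, 13, 7, 10, 8, 9]
A[mid]=0<4: swap A[2],A[3]; lo=3,mid=4 → [-3, 2, 0, 4, 15, 11, 6, 13, 7, 10, 8, 9]
end: lo=3, hi=3; A = [-3, 2, 0, 4, 15, 11, 6, 13, 7, 10, 8, 9]

[-3, 2, 0, 4, 15, 11, 6, 13, 7, 10, 8, 9]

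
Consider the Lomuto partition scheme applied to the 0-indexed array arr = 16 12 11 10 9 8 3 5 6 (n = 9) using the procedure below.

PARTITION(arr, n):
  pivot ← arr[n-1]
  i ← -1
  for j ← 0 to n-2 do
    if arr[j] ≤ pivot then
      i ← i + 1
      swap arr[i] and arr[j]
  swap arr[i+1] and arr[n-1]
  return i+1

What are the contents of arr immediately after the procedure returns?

3 5 6 10 9 8 16 12 11

pivot=6, i=-1
j=0: 16>6, skip
j=1: 12>6, skip
j=2: 11>6, skip
j=3: 10>6, skip
j=4: 9>6, skip
j=5: 8>6, skip
j=6: 3≤6, i=0, swap(0,6) ⇒ 3 12 11 10 9 8 16 5 6
j=7: 5≤6, i=1, swap(1,7) ⇒ 3 5 11 10 9 8 16 12 6
swap(2,8) ⇒ 3 5 6 10 9 8 16 12 11; return 2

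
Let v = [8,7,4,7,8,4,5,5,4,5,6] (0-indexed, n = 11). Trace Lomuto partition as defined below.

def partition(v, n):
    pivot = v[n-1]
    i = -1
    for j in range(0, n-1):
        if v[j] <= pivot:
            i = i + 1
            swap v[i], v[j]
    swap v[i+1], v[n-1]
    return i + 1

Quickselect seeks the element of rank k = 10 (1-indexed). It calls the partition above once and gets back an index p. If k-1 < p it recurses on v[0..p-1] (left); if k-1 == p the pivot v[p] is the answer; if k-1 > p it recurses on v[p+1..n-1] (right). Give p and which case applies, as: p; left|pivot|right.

pivot = v[10] = 6; i = -1
j=0: v[0]=8 > 6 → no swap
j=1: v[1]=7 > 6 → no swap
j=2: v[2]=4 ≤ 6 → i=0, swap v[0],v[2] → [4,7,8,7,8,4,5,5,4,5,6]
j=3: v[3]=7 > 6 → no swap
j=4: v[4]=8 > 6 → no swap
j=5: v[5]=4 ≤ 6 → i=1, swap v[1],v[5] → [4,4,8,7,8,7,5,5,4,5,6]
j=6: v[6]=5 ≤ 6 → i=2, swap v[2],v[6] → [4,4,5,7,8,7,8,5,4,5,6]
j=7: v[7]=5 ≤ 6 → i=3, swap v[3],v[7] → [4,4,5,5,8,7,8,7,4,5,6]
j=8: v[8]=4 ≤ 6 → i=4, swap v[4],v[8] → [4,4,5,5,4,7,8,7,8,5,6]
j=9: v[9]=5 ≤ 6 → i=5, swap v[5],v[9] → [4,4,5,5,4,5,8,7,8,7,6]
final swap v[6],v[10] → [4,4,5,5,4,5,6,7,8,7,8]; return 6
p = 6; k-1 = 9 > 6 ⇒ right

6; right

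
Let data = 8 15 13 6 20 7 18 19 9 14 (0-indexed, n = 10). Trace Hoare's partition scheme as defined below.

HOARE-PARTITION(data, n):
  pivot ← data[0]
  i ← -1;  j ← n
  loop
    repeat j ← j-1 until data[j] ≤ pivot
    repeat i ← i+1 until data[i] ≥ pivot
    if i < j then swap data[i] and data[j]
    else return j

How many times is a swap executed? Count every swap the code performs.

pivot = data[0] = 8; i = -1, j = 10
j→5 (data[5]=7≤8), i→0 (data[0]=8≥8); i<j, swap → 7 15 13 6 20 8 18 19 9 14
j→3 (data[3]=6≤8), i→1 (data[1]=15≥8); i<j, swap → 7 6 13 15 20 8 18 19 9 14
j→1, i→2; i≥j, return j=1. data = 7 6 13 15 20 8 18 19 9 14

2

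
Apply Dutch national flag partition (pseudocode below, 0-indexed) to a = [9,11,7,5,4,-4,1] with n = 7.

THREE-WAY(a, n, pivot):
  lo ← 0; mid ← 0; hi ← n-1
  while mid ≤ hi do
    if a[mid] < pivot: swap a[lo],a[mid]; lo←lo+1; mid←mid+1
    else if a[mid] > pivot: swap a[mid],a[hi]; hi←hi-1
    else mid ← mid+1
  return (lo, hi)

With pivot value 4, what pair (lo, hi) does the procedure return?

(2, 2)

pivot = 4; lo=0, mid=0, hi=6
a[mid]=9>4: swap a[0],a[6]; hi=5 → [1,11,7,5,4,-4,9]
a[mid]=1<4: swap a[0],a[0]; lo=1,mid=1 → [1,11,7,5,4,-4,9]
a[mid]=11>4: swap a[1],a[5]; hi=4 → [1,-4,7,5,4,11,9]
a[mid]=-4<4: swap a[1],a[1]; lo=2,mid=2 → [1,-4,7,5,4,11,9]
a[mid]=7>4: swap a[2],a[4]; hi=3 → [1,-4,4,5,7,11,9]
a[mid]=4=4: mid=3
a[mid]=5>4: swap a[3],a[3]; hi=2 → [1,-4,4,5,7,11,9]
end: lo=2, hi=2; a = [1,-4,4,5,7,11,9]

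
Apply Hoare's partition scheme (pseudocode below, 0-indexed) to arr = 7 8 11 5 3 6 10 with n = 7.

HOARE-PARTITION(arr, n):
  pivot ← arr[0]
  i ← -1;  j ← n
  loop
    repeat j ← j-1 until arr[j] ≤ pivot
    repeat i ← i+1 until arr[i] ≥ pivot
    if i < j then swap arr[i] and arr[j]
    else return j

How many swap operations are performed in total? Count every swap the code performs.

3

pivot=7
j stops at 5 (6), i stops at 0 (7); swap ⇒ 6 8 11 5 3 7 10
j stops at 4 (3), i stops at 1 (8); swap ⇒ 6 3 11 5 8 7 10
j stops at 3 (5), i stops at 2 (11); swap ⇒ 6 3 5 11 8 7 10
j stops at 2, i stops at 3; i≥j ⇒ return 2. arr=6 3 5 11 8 7 10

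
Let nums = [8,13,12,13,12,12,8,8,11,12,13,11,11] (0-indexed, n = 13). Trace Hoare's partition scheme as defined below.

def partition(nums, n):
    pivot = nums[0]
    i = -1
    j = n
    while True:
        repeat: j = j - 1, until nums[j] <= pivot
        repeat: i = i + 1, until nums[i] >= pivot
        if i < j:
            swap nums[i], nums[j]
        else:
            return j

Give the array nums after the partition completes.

pivot = nums[0] = 8; i = -1, j = 13
j→7 (nums[7]=8≤8), i→0 (nums[0]=8≥8); i<j, swap → [8,13,12,13,12,12,8,8,11,12,13,11,11]
j→6 (nums[6]=8≤8), i→1 (nums[1]=13≥8); i<j, swap → [8,8,12,13,12,12,13,8,11,12,13,11,11]
j→1, i→2; i≥j, return j=1. nums = [8,8,12,13,12,12,13,8,11,12,13,11,11]

[8,8,12,13,12,12,13,8,11,12,13,11,11]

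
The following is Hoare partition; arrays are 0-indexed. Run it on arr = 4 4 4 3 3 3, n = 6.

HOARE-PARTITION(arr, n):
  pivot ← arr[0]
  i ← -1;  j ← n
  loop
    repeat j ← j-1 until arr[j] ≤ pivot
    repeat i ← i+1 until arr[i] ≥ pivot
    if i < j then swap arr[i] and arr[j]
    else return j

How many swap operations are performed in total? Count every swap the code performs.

pivot = arr[0] = 4; i = -1, j = 6
j→5 (arr[5]=3≤4), i→0 (arr[0]=4≥4); i<j, swap → 3 4 4 3 3 4
j→4 (arr[4]=3≤4), i→1 (arr[1]=4≥4); i<j, swap → 3 3 4 3 4 4
j→3 (arr[3]=3≤4), i→2 (arr[2]=4≥4); i<j, swap → 3 3 3 4 4 4
j→2, i→3; i≥j, return j=2. arr = 3 3 3 4 4 4

3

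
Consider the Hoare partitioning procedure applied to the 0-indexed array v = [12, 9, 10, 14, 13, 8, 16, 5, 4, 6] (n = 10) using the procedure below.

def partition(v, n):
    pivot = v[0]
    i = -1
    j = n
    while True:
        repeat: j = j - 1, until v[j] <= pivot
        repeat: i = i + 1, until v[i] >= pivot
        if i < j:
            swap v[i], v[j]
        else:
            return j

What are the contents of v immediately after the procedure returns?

pivot=12
j stops at 9 (6), i stops at 0 (12); swap ⇒ [6, 9, 10, 14, 13, 8, 16, 5, 4, 12]
j stops at 8 (4), i stops at 3 (14); swap ⇒ [6, 9, 10, 4, 13, 8, 16, 5, 14, 12]
j stops at 7 (5), i stops at 4 (13); swap ⇒ [6, 9, 10, 4, 5, 8, 16, 13, 14, 12]
j stops at 5, i stops at 6; i≥j ⇒ return 5. v=[6, 9, 10, 4, 5, 8, 16, 13, 14, 12]

[6, 9, 10, 4, 5, 8, 16, 13, 14, 12]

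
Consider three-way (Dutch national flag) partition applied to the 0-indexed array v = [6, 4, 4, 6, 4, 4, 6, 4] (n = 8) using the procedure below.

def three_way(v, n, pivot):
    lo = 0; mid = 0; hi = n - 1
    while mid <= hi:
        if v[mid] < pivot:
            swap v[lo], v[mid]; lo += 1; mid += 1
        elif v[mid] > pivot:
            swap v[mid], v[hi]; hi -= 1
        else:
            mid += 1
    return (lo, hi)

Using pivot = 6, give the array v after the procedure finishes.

lo=0 mid=0 hi=7
6=6: mid=1
4<6: swap(0,1), lo=1 mid=2 ⇒ [4, 6, 4, 6, 4, 4, 6, 4]
4<6: swap(1,2), lo=2 mid=3 ⇒ [4, 4, 6, 6, 4, 4, 6, 4]
6=6: mid=4
4<6: swap(2,4), lo=3 mid=5 ⇒ [4, 4, 4, 6, 6, 4, 6, 4]
4<6: swap(3,5), lo=4 mid=6 ⇒ [4, 4, 4, 4, 6, 6, 6, 4]
6=6: mid=7
4<6: swap(4,7), lo=5 mid=8 ⇒ [4, 4, 4, 4, 4, 6, 6, 6]
done. lo=5 hi=7; v=[4, 4, 4, 4, 4, 6, 6, 6]

[4, 4, 4, 4, 4, 6, 6, 6]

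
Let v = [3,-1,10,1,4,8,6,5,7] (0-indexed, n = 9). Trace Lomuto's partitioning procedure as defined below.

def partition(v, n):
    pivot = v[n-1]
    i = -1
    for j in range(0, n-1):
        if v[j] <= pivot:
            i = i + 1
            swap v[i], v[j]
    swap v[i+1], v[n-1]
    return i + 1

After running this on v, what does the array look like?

[3,-1,1,4,6,5,7,8,10]

pivot=7, i=-1
j=0: 3≤7, i=0, swap(0,0) ⇒ [3,-1,10,1,4,8,6,5,7]
j=1: -1≤7, i=1, swap(1,1) ⇒ [3,-1,10,1,4,8,6,5,7]
j=2: 10>7, skip
j=3: 1≤7, i=2, swap(2,3) ⇒ [3,-1,1,10,4,8,6,5,7]
j=4: 4≤7, i=3, swap(3,4) ⇒ [3,-1,1,4,10,8,6,5,7]
j=5: 8>7, skip
j=6: 6≤7, i=4, swap(4,6) ⇒ [3,-1,1,4,6,8,10,5,7]
j=7: 5≤7, i=5, swap(5,7) ⇒ [3,-1,1,4,6,5,10,8,7]
swap(6,8) ⇒ [3,-1,1,4,6,5,7,8,10]; return 6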